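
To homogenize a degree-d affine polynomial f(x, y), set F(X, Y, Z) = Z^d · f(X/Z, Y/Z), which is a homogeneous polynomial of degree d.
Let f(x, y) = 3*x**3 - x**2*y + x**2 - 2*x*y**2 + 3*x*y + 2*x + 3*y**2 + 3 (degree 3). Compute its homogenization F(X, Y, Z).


F(X, Y, Z) = 3*X**3 - X**2*Y + X**2*Z - 2*X*Y**2 + 3*X*Y*Z + 2*X*Z**2 + 3*Y**2*Z + 3*Z**3

deg(f) = 3.
Substitute x = X/Z, y = Y/Z into f, then multiply by Z^3.
  monomial 3·x^3·y^0 ↦ 3·X^3·Y^0·Z^0.
  monomial -1·x^2·y^1 ↦ -1·X^2·Y^1·Z^0.
  monomial 1·x^2·y^0 ↦ 1·X^2·Y^0·Z^1.
  monomial -2·x^1·y^2 ↦ -2·X^1·Y^2·Z^0.
  monomial 3·x^1·y^1 ↦ 3·X^1·Y^1·Z^1.
  monomial 2·x^1·y^0 ↦ 2·X^1·Y^0·Z^2.
  monomial 3·x^0·y^2 ↦ 3·X^0·Y^2·Z^1.
  monomial 3·x^0·y^0 ↦ 3·X^0·Y^0·Z^3.
Collecting: F(X, Y, Z) = 3*X**3 - X**2*Y + X**2*Z - 2*X*Y**2 + 3*X*Y*Z + 2*X*Z**2 + 3*Y**2*Z + 3*Z**3.


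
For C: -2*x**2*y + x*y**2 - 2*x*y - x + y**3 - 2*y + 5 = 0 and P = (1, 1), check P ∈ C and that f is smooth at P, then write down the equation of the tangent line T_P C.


Tangent line at P: -6*x - y + 7 = 0.

Step 1: f(1, 1) = 0, so P lies on C.
Step 2: partial derivatives
  f_x(x, y) = -4*x*y + y**2 - 2*y - 1, f_y(x, y) = -2*x**2 + 2*x*y - 2*x + 3*y**2 - 2.
  f_x(P) = -6, f_y(P) = -1 (gradient nonzero, so P is smooth).
Step 3: tangent line at P: -6·(x − 1) + -1·(y − 1) = 0.
Expanding: -6*x - y + 7 = 0.


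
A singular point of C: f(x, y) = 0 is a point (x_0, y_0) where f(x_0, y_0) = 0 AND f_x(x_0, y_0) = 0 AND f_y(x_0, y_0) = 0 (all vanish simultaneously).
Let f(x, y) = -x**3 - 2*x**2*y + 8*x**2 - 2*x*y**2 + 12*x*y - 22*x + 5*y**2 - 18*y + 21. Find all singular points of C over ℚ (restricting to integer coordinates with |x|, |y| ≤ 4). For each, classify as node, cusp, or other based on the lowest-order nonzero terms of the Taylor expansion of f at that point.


Singular points: {(2, 1)}; classification: cusp.

Compute partial derivatives:
  f_x = -3*x**2 - 4*x*y + 16*x - 2*y**2 + 12*y - 22.
  f_y = -2*x**2 - 4*x*y + 12*x + 10*y - 18.
Scan x_0 ∈ {−4, ..., 4}. For each x_0, f_y(x_0, y) is a polynomial in y; find its integer roots y ∈ {−4, ..., 4}, then test f_x and f at those candidates.
  x = -4: f_y(-4, y) = 26*y - 98; no integer root y with |y| ≤ 4.
  x = -3: f_y(-3, y) = 22*y - 72; no integer root y with |y| ≤ 4.
  x = -2: f_y(-2, y) = 18*y - 50; no integer root y with |y| ≤ 4.
  x = -1: f_y(-1, y) = 14*y - 32; no integer root y with |y| ≤ 4.
  x = 0: f_y(0, y) = 10*y - 18; no integer root y with |y| ≤ 4.
  x = 1: f_y(1, y) = 6*y - 8; no integer root y with |y| ≤ 4.
  x = 2: f_y(2, y) = 2*y - 2; vanishes at y ∈ {1}. (2, 1): f_x = 0, f = 0 — SINGULAR.
  x = 3: f_y(3, y) = -2*y; vanishes at y ∈ {0}. (3, 0): f_x = -1 ≠ 0.
  x = 4: f_y(4, y) = -6*y - 2; no integer root y with |y| ≤ 4.
Only singular point on the grid: (2, 1).
Classify: substitute x = 2 + u, y = 1 + v and expand: f = -u**3 - 2*u**2*v - 2*u*v**2 + v**2.
No constant or linear terms (consistent with a singular point). Quadratic part: v**2. Cubic part: -u**3 - 2*u**2*v - 2*u*v**2.
The quadratic part v**2 is a perfect square, so there is a single (double) tangent line v = 0, i.e. y = 1. Restricting the cubic part to that line (v = 0) leaves -u**3 ≠ 0, so f is not divisible by v and the branch is v² ≈ u**3 to lowest order — this is a cusp.
Classification: cusp.


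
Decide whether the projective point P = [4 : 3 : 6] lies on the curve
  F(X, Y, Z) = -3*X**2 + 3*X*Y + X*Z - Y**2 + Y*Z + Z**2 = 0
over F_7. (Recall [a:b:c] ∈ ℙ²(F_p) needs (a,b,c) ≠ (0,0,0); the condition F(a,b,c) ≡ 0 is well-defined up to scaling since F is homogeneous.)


F(4,3,6) ≡ 1 (mod 7); P is NOT on the curve.

Evaluate F(4, 3, 6) term-by-term (mod 7).
  -3*X**2 ↦ -3·16·1·1 = -48
  3*X*Y ↦ 3·4·3·1 = 36
  X*Z ↦ 1·4·1·6 = 24
  -Y**2 ↦ -1·1·9·1 = -9
  Y*Z ↦ 1·1·3·6 = 18
  Z**2 ↦ 1·1·1·36 = 36
Sum: F(4, 3, 6) = (-48) + (36) + (24) + (-9) + (18) + (36) = 57.
Reducing mod 7: 57 ≡ 1 (mod 7).
Since F(a, b, c) ≡ 1 ≠ 0 (mod 7), P does NOT lie on the curve.


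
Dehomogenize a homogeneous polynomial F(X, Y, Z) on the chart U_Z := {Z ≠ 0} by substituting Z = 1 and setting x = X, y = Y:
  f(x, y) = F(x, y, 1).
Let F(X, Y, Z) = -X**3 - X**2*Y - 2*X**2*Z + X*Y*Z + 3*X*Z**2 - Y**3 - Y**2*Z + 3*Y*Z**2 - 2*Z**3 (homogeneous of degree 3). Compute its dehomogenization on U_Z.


f(x, y) = -x**3 - x**2*y - 2*x**2 + x*y + 3*x - y**3 - y**2 + 3*y - 2

On U_Z we set Z = 1. Each monomial c·X^i·Y^j·Z^k in F becomes c·x^i·y^j·1^k = c·x^i·y^j.
Substituting Z = 1: F(X, Y, 1) = -x**3 - x**2*y - 2*x**2 + x*y + 3*x - y**3 - y**2 + 3*y - 2.
Note: deg(f) ≤ deg(F) = 3; strict inequality happens when F is divisible by Z (lost terms).


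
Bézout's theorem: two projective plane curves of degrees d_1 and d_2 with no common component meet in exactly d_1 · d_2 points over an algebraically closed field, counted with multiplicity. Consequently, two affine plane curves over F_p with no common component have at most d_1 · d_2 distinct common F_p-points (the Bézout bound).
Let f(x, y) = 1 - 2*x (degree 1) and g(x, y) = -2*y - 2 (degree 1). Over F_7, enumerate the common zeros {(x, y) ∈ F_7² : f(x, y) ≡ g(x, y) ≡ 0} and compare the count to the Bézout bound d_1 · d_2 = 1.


Common zeros: {(4, 6)}; count = 1; Bézout bound = 1.

deg(f) = 1, deg(g) = 1, so Bézout bound = 1.
Scan x ∈ F_7. For each x, list the y ∈ F_7 with f(x, y) ≡ 0 and those with g(x, y) ≡ 0 (mod 7); the common zeros in that column are the intersection.
  x = 0: f ≡ 0 at y ∈ ∅; g ≡ 0 at y ∈ {6}; common: ∅.
  x = 1: f ≡ 0 at y ∈ ∅; g ≡ 0 at y ∈ {6}; common: ∅.
  x = 2: f ≡ 0 at y ∈ ∅; g ≡ 0 at y ∈ {6}; common: ∅.
  x = 3: f ≡ 0 at y ∈ ∅; g ≡ 0 at y ∈ {6}; common: ∅.
  x = 4: f ≡ 0 at y ∈ {0, 1, 2, 3, 4, 5, 6}; g ≡ 0 at y ∈ {6}; common: {6}.
  x = 5: f ≡ 0 at y ∈ ∅; g ≡ 0 at y ∈ {6}; common: ∅.
  x = 6: f ≡ 0 at y ∈ ∅; g ≡ 0 at y ∈ {6}; common: ∅.
Collecting: common zeros = {(4, 6)}, so the count is 1.
Comparison with the Bézout bound: 1 ≤ 1 = deg(f)·deg(g), as expected for curves with no common component (the bound is attained).


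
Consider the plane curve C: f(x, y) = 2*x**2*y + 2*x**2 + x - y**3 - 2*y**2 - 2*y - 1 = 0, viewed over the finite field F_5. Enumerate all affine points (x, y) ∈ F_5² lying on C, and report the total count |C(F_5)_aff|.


Affine F_5-points: {(0, 4), (2, 2), (3, 0), (4, 0), (4, 3)}; count = 5.

For each of the 25 pairs (x, y) ∈ F_5², evaluate f(x, y) mod 5. Record the zeros.
  x = 0: [0↦4, 1↦4, 2↦4, 3↦3, 4↦0]  zeros at y ∈ {4}
  x = 1: [0↦2, 1↦4, 2↦1, 3↦2, 4↦1]  zeros at y ∈ ∅
  x = 2: [0↦4, 1↦2, 2↦0, 3↦2, 4↦2]  zeros at y ∈ {2}
  x = 3: [0↦0, 1↦3, 2↦1, 3↦3, 4↦3]  zeros at y ∈ {0}
  x = 4: [0↦0, 1↦2, 2↦4, 3↦0, 4↦4]  zeros at y ∈ {0, 3}
Collecting zeros: affine points = {(0, 4), (2, 2), (3, 0), (4, 0), (4, 3)}.
Total count |C(F_5)_aff| = 5.


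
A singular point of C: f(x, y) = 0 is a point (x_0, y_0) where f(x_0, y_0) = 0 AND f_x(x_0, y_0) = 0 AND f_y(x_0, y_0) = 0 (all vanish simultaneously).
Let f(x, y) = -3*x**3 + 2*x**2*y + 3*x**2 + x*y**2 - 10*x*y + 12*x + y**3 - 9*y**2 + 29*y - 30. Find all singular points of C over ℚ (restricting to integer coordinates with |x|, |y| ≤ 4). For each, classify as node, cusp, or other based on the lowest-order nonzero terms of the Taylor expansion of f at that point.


Singular points: {(1, 3)}; classification: cusp.

Compute partial derivatives:
  f_x = -9*x**2 + 4*x*y + 6*x + y**2 - 10*y + 12.
  f_y = 2*x**2 + 2*x*y - 10*x + 3*y**2 - 18*y + 29.
Scan x_0 ∈ {−4, ..., 4}. For each x_0, f_y(x_0, y) is a polynomial in y; find its integer roots y ∈ {−4, ..., 4}, then test f_x and f at those candidates.
  x = -4: f_y(-4, y) = 3*y**2 - 26*y + 101; no integer root y with |y| ≤ 4.
  x = -3: f_y(-3, y) = 3*y**2 - 24*y + 77; no integer root y with |y| ≤ 4.
  x = -2: f_y(-2, y) = 3*y**2 - 22*y + 57; no integer root y with |y| ≤ 4.
  x = -1: f_y(-1, y) = 3*y**2 - 20*y + 41; no integer root y with |y| ≤ 4.
  x = 0: f_y(0, y) = 3*y**2 - 18*y + 29; no integer root y with |y| ≤ 4.
  x = 1: f_y(1, y) = 3*y**2 - 16*y + 21; vanishes at y ∈ {3}. (1, 3): f_x = 0, f = 0 — SINGULAR.
  x = 2: f_y(2, y) = 3*y**2 - 14*y + 17; no integer root y with |y| ≤ 4.
  x = 3: f_y(3, y) = 3*y**2 - 12*y + 17; no integer root y with |y| ≤ 4.
  x = 4: f_y(4, y) = 3*y**2 - 10*y + 21; no integer root y with |y| ≤ 4.
Only singular point on the grid: (1, 3).
Classify: substitute x = 1 + u, y = 3 + v and expand: f = -3*u**3 + 2*u**2*v + u*v**2 + v**3 + v**2.
No constant or linear terms (consistent with a singular point). Quadratic part: v**2. Cubic part: -3*u**3 + 2*u**2*v + u*v**2 + v**3.
The quadratic part v**2 is a perfect square, so there is a single (double) tangent line v = 0, i.e. y = 3. Restricting the cubic part to that line (v = 0) leaves -3*u**3 ≠ 0, so f is not divisible by v and the branch is v² ≈ 3*u**3 to lowest order — this is a cusp.
Classification: cusp.


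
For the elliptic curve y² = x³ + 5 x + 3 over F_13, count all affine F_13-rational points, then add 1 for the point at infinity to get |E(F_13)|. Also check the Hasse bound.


Affine points = {(0, 4), (0, 9), (1, 3), (1, 10), (4, 3), (4, 10), (5, 6), (5, 7), (7, 2), (7, 11), (8, 3), (8, 10), (9, 6), (9, 7), (10, 0), (12, 6), (12, 7)}; affine count = 17; |E(F_13)| = 18.

Discriminant check: Δ ∝ 4a³ + 27b² = 4·5³ + 27·3² = 4·125 + 27·9 ≡ 2 (mod 13). Nonzero ⇒ E is nonsingular.
For each x ∈ F_13, compute rhs = x³ + 5·x + 3 mod 13, then count y ∈ F_13 with y² ≡ rhs.
  x = 0: rhs = 3, matching y values: 4, 9 (2 points).
  x = 1: rhs = 9, matching y values: 3, 10 (2 points).
  x = 2: rhs = 8, matching y values: none (0 points).
  x = 3: rhs = 6, matching y values: none (0 points).
  x = 4: rhs = 9, matching y values: 3, 10 (2 points).
  x = 5: rhs = 10, matching y values: 6, 7 (2 points).
  x = 6: rhs = 2, matching y values: none (0 points).
  x = 7: rhs = 4, matching y values: 2, 11 (2 points).
  x = 8: rhs = 9, matching y values: 3, 10 (2 points).
  x = 9: rhs = 10, matching y values: 6, 7 (2 points).
  x = 10: rhs = 0, matching y values: 0 (1 points).
  x = 11: rhs = 11, matching y values: none (0 points).
  x = 12: rhs = 10, matching y values: 6, 7 (2 points).
Total affine count: 17.
Full point count |E(F_13)| = 17 + 1 = 18.
Hasse bound: |18 − (13+1)| = |4| = 4 ≤ 2√13 ≈ 7.2111 ✓.


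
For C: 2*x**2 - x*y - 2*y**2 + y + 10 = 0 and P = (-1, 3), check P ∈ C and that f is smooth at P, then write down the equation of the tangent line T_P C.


Tangent line at P: -7*x - 10*y + 23 = 0.

Step 1: f(-1, 3) = 0, so P lies on C.
Step 2: partial derivatives
  f_x(x, y) = 4*x - y, f_y(x, y) = -x - 4*y + 1.
  f_x(P) = -7, f_y(P) = -10 (gradient nonzero, so P is smooth).
Step 3: tangent line at P: -7·(x − -1) + -10·(y − 3) = 0.
Expanding: -7*x - 10*y + 23 = 0.


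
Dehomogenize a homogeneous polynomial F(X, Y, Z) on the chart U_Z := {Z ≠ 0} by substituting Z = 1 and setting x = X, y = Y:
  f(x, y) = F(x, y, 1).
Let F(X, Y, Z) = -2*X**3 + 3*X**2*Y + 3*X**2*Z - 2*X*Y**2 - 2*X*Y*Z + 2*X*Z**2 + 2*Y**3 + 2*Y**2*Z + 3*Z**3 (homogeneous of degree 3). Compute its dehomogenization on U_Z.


f(x, y) = -2*x**3 + 3*x**2*y + 3*x**2 - 2*x*y**2 - 2*x*y + 2*x + 2*y**3 + 2*y**2 + 3

On U_Z we set Z = 1. Each monomial c·X^i·Y^j·Z^k in F becomes c·x^i·y^j·1^k = c·x^i·y^j.
Substituting Z = 1: F(X, Y, 1) = -2*x**3 + 3*x**2*y + 3*x**2 - 2*x*y**2 - 2*x*y + 2*x + 2*y**3 + 2*y**2 + 3.
Note: deg(f) ≤ deg(F) = 3; strict inequality happens when F is divisible by Z (lost terms).


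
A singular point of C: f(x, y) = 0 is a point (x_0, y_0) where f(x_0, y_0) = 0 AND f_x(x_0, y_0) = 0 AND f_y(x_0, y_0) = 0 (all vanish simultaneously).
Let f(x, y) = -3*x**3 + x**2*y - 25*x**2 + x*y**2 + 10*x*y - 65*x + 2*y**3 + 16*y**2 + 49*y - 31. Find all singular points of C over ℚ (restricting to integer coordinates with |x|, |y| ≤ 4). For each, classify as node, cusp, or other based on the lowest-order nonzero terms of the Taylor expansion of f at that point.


Singular points: {(-3, -2)}; classification: cusp.

Compute partial derivatives:
  f_x = -9*x**2 + 2*x*y - 50*x + y**2 + 10*y - 65.
  f_y = x**2 + 2*x*y + 10*x + 6*y**2 + 32*y + 49.
Scan x_0 ∈ {−4, ..., 4}. For each x_0, f_y(x_0, y) is a polynomial in y; find its integer roots y ∈ {−4, ..., 4}, then test f_x and f at those candidates.
  x = -4: f_y(-4, y) = 6*y**2 + 24*y + 25; no integer root y with |y| ≤ 4.
  x = -3: f_y(-3, y) = 6*y**2 + 26*y + 28; vanishes at y ∈ {-2}. (-3, -2): f_x = 0, f = 0 — SINGULAR.
  x = -2: f_y(-2, y) = 6*y**2 + 28*y + 33; no integer root y with |y| ≤ 4.
  x = -1: f_y(-1, y) = 6*y**2 + 30*y + 40; no integer root y with |y| ≤ 4.
  x = 0: f_y(0, y) = 6*y**2 + 32*y + 49; no integer root y with |y| ≤ 4.
  x = 1: f_y(1, y) = 6*y**2 + 34*y + 60; no integer root y with |y| ≤ 4.
  x = 2: f_y(2, y) = 6*y**2 + 36*y + 73; no integer root y with |y| ≤ 4.
  x = 3: f_y(3, y) = 6*y**2 + 38*y + 88; no integer root y with |y| ≤ 4.
  x = 4: f_y(4, y) = 6*y**2 + 40*y + 105; no integer root y with |y| ≤ 4.
Only singular point on the grid: (-3, -2).
Classify: substitute x = -3 + u, y = -2 + v and expand: f = -3*u**3 + u**2*v + u*v**2 + 2*v**3 + v**2.
No constant or linear terms (consistent with a singular point). Quadratic part: v**2. Cubic part: -3*u**3 + u**2*v + u*v**2 + 2*v**3.
The quadratic part v**2 is a perfect square, so there is a single (double) tangent line v = 0, i.e. y = -2. Restricting the cubic part to that line (v = 0) leaves -3*u**3 ≠ 0, so f is not divisible by v and the branch is v² ≈ 3*u**3 to lowest order — this is a cusp.
Classification: cusp.


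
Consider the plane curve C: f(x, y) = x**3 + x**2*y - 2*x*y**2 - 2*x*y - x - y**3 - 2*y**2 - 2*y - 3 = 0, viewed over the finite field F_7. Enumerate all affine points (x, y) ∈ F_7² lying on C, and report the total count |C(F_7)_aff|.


Affine F_7-points: {(2, 3), (2, 6), (3, 0), (4, 2), (4, 3), (4, 6), (5, 3), (6, 4)}; count = 8.

For each of the 49 pairs (x, y) ∈ F_7², evaluate f(x, y) mod 7. Record the zeros.
  x = 0: [0↦4, 1↦6, 2↦5, 3↦2, 4↦5, 5↦1, 6↦5]  zeros at y ∈ ∅
  x = 1: [0↦4, 1↦3, 2↦2, 3↦2, 4↦4, 5↦2, 6↦4]  zeros at y ∈ ∅
  x = 2: [0↦3, 1↦1, 2↦2, 3↦0, 4↦3, 5↦5, 6↦0]  zeros at y ∈ {3, 6}
  x = 3: [0↦0, 1↦6, 2↦4, 3↦2, 4↦1, 5↦2, 6↦6]  zeros at y ∈ {0}
  x = 4: [0↦1, 1↦3, 2↦0, 3↦0, 4↦4, 5↦6, 6↦0]  zeros at y ∈ {2, 3, 6}
  x = 5: [0↦5, 1↦5, 2↦3, 3↦0, 4↦4, 5↦2, 6↦2]  zeros at y ∈ {3}
  x = 6: [0↦4, 1↦4, 2↦5, 3↦1, 4↦0, 5↦3, 6↦4]  zeros at y ∈ {4}
Collecting zeros: affine points = {(2, 3), (2, 6), (3, 0), (4, 2), (4, 3), (4, 6), (5, 3), (6, 4)}.
Total count |C(F_7)_aff| = 8.


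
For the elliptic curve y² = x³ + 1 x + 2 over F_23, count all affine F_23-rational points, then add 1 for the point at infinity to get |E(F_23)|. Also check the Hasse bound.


Affine points = {(0, 5), (0, 18), (1, 2), (1, 21), (2, 9), (2, 14), (3, 3), (3, 20), (4, 1), (4, 22), (8, 4), (8, 19), (9, 2), (9, 21), (10, 0), (13, 2), (13, 21), (14, 0), (19, 7), (19, 16), (20, 8), (20, 15), (22, 0)}; affine count = 23; |E(F_23)| = 24.

Discriminant check: Δ ∝ 4a³ + 27b² = 4·1³ + 27·2² = 4·1 + 27·4 ≡ 20 (mod 23). Nonzero ⇒ E is nonsingular.
For each x ∈ F_23, compute rhs = x³ + 1·x + 2 mod 23, then count y ∈ F_23 with y² ≡ rhs.
  x = 0: rhs = 2, matching y values: 5, 18 (2 points).
  x = 1: rhs = 4, matching y values: 2, 21 (2 points).
  x = 2: rhs = 12, matching y values: 9, 14 (2 points).
  x = 3: rhs = 9, matching y values: 3, 20 (2 points).
  x = 4: rhs = 1, matching y values: 1, 22 (2 points).
  x = 5: rhs = 17, matching y values: none (0 points).
  x = 6: rhs = 17, matching y values: none (0 points).
  x = 7: rhs = 7, matching y values: none (0 points).
  x = 8: rhs = 16, matching y values: 4, 19 (2 points).
  x = 9: rhs = 4, matching y values: 2, 21 (2 points).
  x = 10: rhs = 0, matching y values: 0 (1 points).
  x = 11: rhs = 10, matching y values: none (0 points).
  x = 12: rhs = 17, matching y values: none (0 points).
  x = 13: rhs = 4, matching y values: 2, 21 (2 points).
  x = 14: rhs = 0, matching y values: 0 (1 points).
  x = 15: rhs = 11, matching y values: none (0 points).
  x = 16: rhs = 20, matching y values: none (0 points).
  x = 17: rhs = 10, matching y values: none (0 points).
  x = 18: rhs = 10, matching y values: none (0 points).
  x = 19: rhs = 3, matching y values: 7, 16 (2 points).
  x = 20: rhs = 18, matching y values: 8, 15 (2 points).
  x = 21: rhs = 15, matching y values: none (0 points).
  x = 22: rhs = 0, matching y values: 0 (1 points).
Total affine count: 23.
Full point count |E(F_23)| = 23 + 1 = 24.
Hasse bound: |24 − (23+1)| = |0| = 0 ≤ 2√23 ≈ 9.5917 ✓.


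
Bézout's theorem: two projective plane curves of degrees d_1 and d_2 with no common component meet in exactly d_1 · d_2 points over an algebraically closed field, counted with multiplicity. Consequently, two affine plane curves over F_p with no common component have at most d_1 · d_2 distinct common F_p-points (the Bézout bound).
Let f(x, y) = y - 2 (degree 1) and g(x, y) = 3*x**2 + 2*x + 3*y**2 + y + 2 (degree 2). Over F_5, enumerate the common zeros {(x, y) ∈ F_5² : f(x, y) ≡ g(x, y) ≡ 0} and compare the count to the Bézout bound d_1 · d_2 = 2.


Common zeros: ∅; count = 0; Bézout bound = 2.

deg(f) = 1, deg(g) = 2, so Bézout bound = 2.
Scan x ∈ F_5. For each x, list the y ∈ F_5 with f(x, y) ≡ 0 and those with g(x, y) ≡ 0 (mod 5); the common zeros in that column are the intersection.
  x = 0: f ≡ 0 at y ∈ {2}; g ≡ 0 at y ∈ ∅; common: ∅.
  x = 1: f ≡ 0 at y ∈ {2}; g ≡ 0 at y ∈ ∅; common: ∅.
  x = 2: f ≡ 0 at y ∈ {2}; g ≡ 0 at y ∈ {4}; common: ∅.
  x = 3: f ≡ 0 at y ∈ {2}; g ≡ 0 at y ∈ {0, 3}; common: ∅.
  x = 4: f ≡ 0 at y ∈ {2}; g ≡ 0 at y ∈ {4}; common: ∅.
Collecting: common zeros = ∅, so the count is 0.
Comparison with the Bézout bound: 0 ≤ 2 = deg(f)·deg(g), as expected for curves with no common component (the affine F_5-count falls short of the bound because intersections may lie at infinity, over extension fields, or carry multiplicity).


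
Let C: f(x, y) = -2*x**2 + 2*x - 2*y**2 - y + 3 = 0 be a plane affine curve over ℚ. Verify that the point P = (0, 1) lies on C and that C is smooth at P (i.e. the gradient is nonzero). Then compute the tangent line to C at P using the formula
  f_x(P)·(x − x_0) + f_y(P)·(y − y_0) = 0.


Tangent line at P: 2*x - 5*y + 5 = 0.

Step 1: f(0, 1) = 0, so P lies on C.
Step 2: partial derivatives
  f_x(x, y) = 2 - 4*x, f_y(x, y) = -4*y - 1.
  f_x(P) = 2, f_y(P) = -5 (gradient nonzero, so P is smooth).
Step 3: tangent line at P: 2·(x − 0) + -5·(y − 1) = 0.
Expanding: 2*x - 5*y + 5 = 0.


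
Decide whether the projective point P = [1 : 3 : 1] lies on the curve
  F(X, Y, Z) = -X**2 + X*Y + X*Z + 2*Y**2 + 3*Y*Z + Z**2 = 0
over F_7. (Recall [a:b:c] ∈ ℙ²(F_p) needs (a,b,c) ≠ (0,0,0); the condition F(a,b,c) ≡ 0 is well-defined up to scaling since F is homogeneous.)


F(1,3,1) ≡ 3 (mod 7); P is NOT on the curve.

Evaluate F(1, 3, 1) term-by-term (mod 7).
  -X**2 ↦ -1·1·1·1 = -1
  X*Y ↦ 1·1·3·1 = 3
  X*Z ↦ 1·1·1·1 = 1
  2*Y**2 ↦ 2·1·9·1 = 18
  3*Y*Z ↦ 3·1·3·1 = 9
  Z**2 ↦ 1·1·1·1 = 1
Sum: F(1, 3, 1) = (-1) + (3) + (1) + (18) + (9) + (1) = 31.
Reducing mod 7: 31 ≡ 3 (mod 7).
Since F(a, b, c) ≡ 3 ≠ 0 (mod 7), P does NOT lie on the curve.


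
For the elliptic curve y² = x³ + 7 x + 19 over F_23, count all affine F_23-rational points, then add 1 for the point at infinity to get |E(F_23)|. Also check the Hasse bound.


Affine points = {(1, 2), (1, 21), (2, 8), (2, 15), (5, 8), (5, 15), (6, 1), (6, 22), (8, 9), (8, 14), (9, 11), (9, 12), (10, 10), (10, 13), (11, 1), (11, 22), (14, 3), (14, 20), (15, 7), (15, 16), (16, 8), (16, 15)}; affine count = 22; |E(F_23)| = 23.

Discriminant check: Δ ∝ 4a³ + 27b² = 4·7³ + 27·19² = 4·343 + 27·361 ≡ 10 (mod 23). Nonzero ⇒ E is nonsingular.
For each x ∈ F_23, compute rhs = x³ + 7·x + 19 mod 23, then count y ∈ F_23 with y² ≡ rhs.
  x = 0: rhs = 19, matching y values: none (0 points).
  x = 1: rhs = 4, matching y values: 2, 21 (2 points).
  x = 2: rhs = 18, matching y values: 8, 15 (2 points).
  x = 3: rhs = 21, matching y values: none (0 points).
  x = 4: rhs = 19, matching y values: none (0 points).
  x = 5: rhs = 18, matching y values: 8, 15 (2 points).
  x = 6: rhs = 1, matching y values: 1, 22 (2 points).
  x = 7: rhs = 20, matching y values: none (0 points).
  x = 8: rhs = 12, matching y values: 9, 14 (2 points).
  x = 9: rhs = 6, matching y values: 11, 12 (2 points).
  x = 10: rhs = 8, matching y values: 10, 13 (2 points).
  x = 11: rhs = 1, matching y values: 1, 22 (2 points).
  x = 12: rhs = 14, matching y values: none (0 points).
  x = 13: rhs = 7, matching y values: none (0 points).
  x = 14: rhs = 9, matching y values: 3, 20 (2 points).
  x = 15: rhs = 3, matching y values: 7, 16 (2 points).
  x = 16: rhs = 18, matching y values: 8, 15 (2 points).
  x = 17: rhs = 14, matching y values: none (0 points).
  x = 18: rhs = 20, matching y values: none (0 points).
  x = 19: rhs = 19, matching y values: none (0 points).
  x = 20: rhs = 17, matching y values: none (0 points).
  x = 21: rhs = 20, matching y values: none (0 points).
  x = 22: rhs = 11, matching y values: none (0 points).
Total affine count: 22.
Full point count |E(F_23)| = 22 + 1 = 23.
Hasse bound: |23 − (23+1)| = |-1| = 1 ≤ 2√23 ≈ 9.5917 ✓.


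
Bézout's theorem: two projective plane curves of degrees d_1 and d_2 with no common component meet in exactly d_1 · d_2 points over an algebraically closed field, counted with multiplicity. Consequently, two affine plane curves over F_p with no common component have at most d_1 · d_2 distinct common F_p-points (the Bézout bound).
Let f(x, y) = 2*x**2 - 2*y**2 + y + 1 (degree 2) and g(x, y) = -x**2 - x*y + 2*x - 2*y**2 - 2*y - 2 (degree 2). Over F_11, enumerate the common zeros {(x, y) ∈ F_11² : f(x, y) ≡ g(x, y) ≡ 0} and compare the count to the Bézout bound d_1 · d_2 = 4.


Common zeros: {(1, 10), (10, 7)}; count = 2; Bézout bound = 4.

deg(f) = 2, deg(g) = 2, so Bézout bound = 4.
Scan x ∈ F_11. For each x, list the y ∈ F_11 with f(x, y) ≡ 0 and those with g(x, y) ≡ 0 (mod 11); the common zeros in that column are the intersection.
  x = 0: f ≡ 0 at y ∈ {1, 5}; g ≡ 0 at y ∈ ∅; common: ∅.
  x = 1: f ≡ 0 at y ∈ {7, 10}; g ≡ 0 at y ∈ {5, 10}; common: {10}.
  x = 2: f ≡ 0 at y ∈ ∅; g ≡ 0 at y ∈ {10}; common: ∅.
  x = 3: f ≡ 0 at y ∈ ∅; g ≡ 0 at y ∈ ∅; common: ∅.
  x = 4: f ≡ 0 at y ∈ {0, 6}; g ≡ 0 at y ∈ {4}; common: ∅.
  x = 5: f ≡ 0 at y ∈ ∅; g ≡ 0 at y ∈ {4, 9}; common: ∅.
  x = 6: f ≡ 0 at y ∈ ∅; g ≡ 0 at y ∈ ∅; common: ∅.
  x = 7: f ≡ 0 at y ∈ {0, 6}; g ≡ 0 at y ∈ {5, 7}; common: ∅.
  x = 8: f ≡ 0 at y ∈ ∅; g ≡ 0 at y ∈ ∅; common: ∅.
  x = 9: f ≡ 0 at y ∈ ∅; g ≡ 0 at y ∈ ∅; common: ∅.
  x = 10: f ≡ 0 at y ∈ {7, 10}; g ≡ 0 at y ∈ {7, 9}; common: {7}.
Collecting: common zeros = {(1, 10), (10, 7)}, so the count is 2.
Comparison with the Bézout bound: 2 ≤ 4 = deg(f)·deg(g), as expected for curves with no common component (the affine F_11-count falls short of the bound because intersections may lie at infinity, over extension fields, or carry multiplicity).


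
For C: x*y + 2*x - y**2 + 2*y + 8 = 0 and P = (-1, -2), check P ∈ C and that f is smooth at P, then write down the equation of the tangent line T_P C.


Tangent line at P: 5*y + 10 = 0.

Step 1: f(-1, -2) = 0, so P lies on C.
Step 2: partial derivatives
  f_x(x, y) = y + 2, f_y(x, y) = x - 2*y + 2.
  f_x(P) = 0, f_y(P) = 5 (gradient nonzero, so P is smooth).
Step 3: tangent line at P: 0·(x − -1) + 5·(y − -2) = 0.
Expanding: 5*y + 10 = 0.


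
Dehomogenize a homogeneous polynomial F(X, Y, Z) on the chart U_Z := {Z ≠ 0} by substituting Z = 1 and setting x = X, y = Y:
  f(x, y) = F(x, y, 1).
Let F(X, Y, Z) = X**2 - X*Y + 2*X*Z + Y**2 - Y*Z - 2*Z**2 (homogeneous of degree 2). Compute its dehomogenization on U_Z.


f(x, y) = x**2 - x*y + 2*x + y**2 - y - 2

On U_Z we set Z = 1. Each monomial c·X^i·Y^j·Z^k in F becomes c·x^i·y^j·1^k = c·x^i·y^j.
Substituting Z = 1: F(X, Y, 1) = x**2 - x*y + 2*x + y**2 - y - 2.
Note: deg(f) ≤ deg(F) = 2; strict inequality happens when F is divisible by Z (lost terms).


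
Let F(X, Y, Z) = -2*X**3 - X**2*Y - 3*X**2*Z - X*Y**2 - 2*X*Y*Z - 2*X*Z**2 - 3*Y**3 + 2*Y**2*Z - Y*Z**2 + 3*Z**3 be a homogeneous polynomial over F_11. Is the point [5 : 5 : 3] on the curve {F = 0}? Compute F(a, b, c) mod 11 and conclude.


F(5,5,3) ≡ 1 (mod 11); P is NOT on the curve.

Evaluate F(5, 5, 3) term-by-term (mod 11).
  -2*X**3 ↦ -2·125·1·1 = -250
  -X**2*Y ↦ -1·25·5·1 = -125
  -3*X**2*Z ↦ -3·25·1·3 = -225
  -X*Y**2 ↦ -1·5·25·1 = -125
  -2*X*Y*Z ↦ -2·5·5·3 = -150
  -2*X*Z**2 ↦ -2·5·1·9 = -90
  -3*Y**3 ↦ -3·1·125·1 = -375
  2*Y**2*Z ↦ 2·1·25·3 = 150
  -Y*Z**2 ↦ -1·1·5·9 = -45
  3*Z**3 ↦ 3·1·1·27 = 81
Sum: F(5, 5, 3) = (-250) + (-125) + (-225) + (-125) + (-150) + (-90) + (-375) + (150) + (-45) + (81) = -1154.
Reducing mod 11: -1154 ≡ 1 (mod 11).
Since F(a, b, c) ≡ 1 ≠ 0 (mod 11), P does NOT lie on the curve.


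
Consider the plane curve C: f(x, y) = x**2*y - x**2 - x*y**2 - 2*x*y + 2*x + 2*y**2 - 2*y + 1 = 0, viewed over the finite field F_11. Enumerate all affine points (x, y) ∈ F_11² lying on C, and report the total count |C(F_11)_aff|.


Affine F_11-points: {(1, 1), (1, 2), (2, 6), (3, 5), (3, 7), (5, 2), (5, 6), (8, 5), (8, 10), (9, 7), (9, 8), (10, 8), (10, 10)}; count = 13.

For each of the 121 pairs (x, y) ∈ F_11², evaluate f(x, y) mod 11. Record the zeros.
  x = 0: [0↦1, 1↦1, 2↦5, 3↦2, 4↦3, 5↦8, 6↦6, 7↦8, 8↦3, 9↦2, 10↦5]  zeros at y ∈ ∅
  x = 1: [0↦2, 1↦0, 2↦0, 3↦2, 4↦6, 5↦1, 6↦9, 7↦8, 8↦9, 9↦1, 10↦6]  zeros at y ∈ {1, 2}
  x = 2: [0↦1, 1↦10, 2↦8, 3↦6, 4↦4, 5↦2, 6↦0, 7↦9, 8↦7, 9↦5, 10↦3]  zeros at y ∈ {6}
  x = 3: [0↦9, 1↦9, 2↦7, 3↦3, 4↦8, 5↦0, 6↦1, 7↦0, 8↦8, 9↦3, 10↦7]  zeros at y ∈ {5, 7}
  x = 4: [0↦4, 1↦8, 2↦8, 3↦4, 4↦7, 5↦6, 6↦1, 7↦3, 8↦1, 9↦6, 10↦7]  zeros at y ∈ ∅
  x = 5: [0↦8, 1↦7, 2↦0, 3↦9, 4↦1, 5↦9, 6↦0, 7↦7, 8↦8, 9↦3, 10↦3]  zeros at y ∈ {2, 6}
  x = 6: [0↦10, 1↦6, 2↦5, 3↦7, 4↦1, 5↦9, 6↦9, 7↦1, 8↦7, 9↦5, 10↦6]  zeros at y ∈ ∅
  x = 7: [0↦10, 1↦5, 2↦1, 3↦9, 4↦7, 5↦6, 6↦6, 7↦7, 8↦9, 9↦1, 10↦5]  zeros at y ∈ ∅
  x = 8: [0↦8, 1↦4, 2↦10, 3↦4, 4↦8, 5↦0, 6↦2, 7↦3, 8↦3, 9↦2, 10↦0]  zeros at y ∈ {5, 10}
  x = 9: [0↦4, 1↦3, 2↦10, 3↦3, 4↦4, 5↦2, 6↦8, 7↦0, 8↦0, 9↦8, 10↦2]  zeros at y ∈ {7, 8}
  x = 10: [0↦9, 1↦2, 2↦1, 3↦6, 4↦6, 5↦1, 6↦2, 7↦9, 8↦0, 9↦8, 10↦0]  zeros at y ∈ {8, 10}
Collecting zeros: affine points = {(1, 1), (1, 2), (2, 6), (3, 5), (3, 7), (5, 2), (5, 6), (8, 5), (8, 10), (9, 7), (9, 8), (10, 8), (10, 10)}.
Total count |C(F_11)_aff| = 13.


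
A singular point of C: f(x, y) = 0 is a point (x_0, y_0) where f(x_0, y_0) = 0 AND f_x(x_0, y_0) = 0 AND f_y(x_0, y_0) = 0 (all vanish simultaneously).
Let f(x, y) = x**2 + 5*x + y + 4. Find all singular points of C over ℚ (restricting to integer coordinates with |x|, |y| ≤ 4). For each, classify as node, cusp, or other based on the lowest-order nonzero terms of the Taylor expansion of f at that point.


No singular points in the scanned grid; C is smooth there.

Compute partial derivatives:
  f_x = 2*x + 5.
  f_y = 1.
f_y = 1 is a nonzero constant, so f_y never vanishes: no point (x, y) can satisfy f = f_x = f_y = 0. In particular no (x, y) ∈ {−4, ..., 4}² is singular; the curve is smooth.


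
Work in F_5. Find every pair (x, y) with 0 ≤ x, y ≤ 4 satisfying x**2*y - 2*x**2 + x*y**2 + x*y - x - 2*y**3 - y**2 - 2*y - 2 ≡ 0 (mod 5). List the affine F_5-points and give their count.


Affine F_5-points: {(1, 0), (2, 3)}; count = 2.

For each of the 25 pairs (x, y) ∈ F_5², evaluate f(x, y) mod 5. Record the zeros.
  x = 0: [0↦3, 1↦3, 2↦4, 3↦4, 4↦1]  zeros at y ∈ ∅
  x = 1: [0↦0, 1↦3, 2↦4, 3↦1, 4↦2]  zeros at y ∈ {0}
  x = 2: [0↦3, 1↦1, 2↦4, 3↦0, 4↦2]  zeros at y ∈ {3}
  x = 3: [0↦2, 1↦2, 2↦4, 3↦1, 4↦1]  zeros at y ∈ ∅
  x = 4: [0↦2, 1↦1, 2↦4, 3↦4, 4↦4]  zeros at y ∈ ∅
Collecting zeros: affine points = {(1, 0), (2, 3)}.
Total count |C(F_5)_aff| = 2.


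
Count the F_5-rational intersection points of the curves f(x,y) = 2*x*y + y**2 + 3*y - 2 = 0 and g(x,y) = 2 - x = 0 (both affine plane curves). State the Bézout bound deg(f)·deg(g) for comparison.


Common zeros: ∅; count = 0; Bézout bound = 2.

deg(f) = 2, deg(g) = 1, so Bézout bound = 2.
Scan x ∈ F_5. For each x, list the y ∈ F_5 with f(x, y) ≡ 0 and those with g(x, y) ≡ 0 (mod 5); the common zeros in that column are the intersection.
  x = 0: f ≡ 0 at y ∈ ∅; g ≡ 0 at y ∈ ∅; common: ∅.
  x = 1: f ≡ 0 at y ∈ ∅; g ≡ 0 at y ∈ ∅; common: ∅.
  x = 2: f ≡ 0 at y ∈ ∅; g ≡ 0 at y ∈ {0, 1, 2, 3, 4}; common: ∅.
  x = 3: f ≡ 0 at y ∈ {2, 4}; g ≡ 0 at y ∈ ∅; common: ∅.
  x = 4: f ≡ 0 at y ∈ {1, 3}; g ≡ 0 at y ∈ ∅; common: ∅.
Collecting: common zeros = ∅, so the count is 0.
Comparison with the Bézout bound: 0 ≤ 2 = deg(f)·deg(g), as expected for curves with no common component (the affine F_5-count falls short of the bound because intersections may lie at infinity, over extension fields, or carry multiplicity).


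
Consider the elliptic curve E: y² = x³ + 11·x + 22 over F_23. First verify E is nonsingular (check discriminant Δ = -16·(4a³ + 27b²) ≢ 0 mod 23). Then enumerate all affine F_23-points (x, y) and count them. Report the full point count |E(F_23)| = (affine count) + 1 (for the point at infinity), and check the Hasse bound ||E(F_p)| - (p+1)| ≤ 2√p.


Affine points = {(2, 11), (2, 12), (3, 6), (3, 17), (5, 8), (5, 15), (8, 1), (8, 22), (11, 5), (11, 18), (13, 4), (13, 19), (16, 4), (16, 19), (17, 4), (17, 19), (18, 7), (18, 16), (19, 11), (19, 12), (20, 10), (20, 13)}; affine count = 22; |E(F_23)| = 23.

Discriminant check: Δ ∝ 4a³ + 27b² = 4·11³ + 27·22² = 4·1331 + 27·484 ≡ 15 (mod 23). Nonzero ⇒ E is nonsingular.
For each x ∈ F_23, compute rhs = x³ + 11·x + 22 mod 23, then count y ∈ F_23 with y² ≡ rhs.
  x = 0: rhs = 22, matching y values: none (0 points).
  x = 1: rhs = 11, matching y values: none (0 points).
  x = 2: rhs = 6, matching y values: 11, 12 (2 points).
  x = 3: rhs = 13, matching y values: 6, 17 (2 points).
  x = 4: rhs = 15, matching y values: none (0 points).
  x = 5: rhs = 18, matching y values: 8, 15 (2 points).
  x = 6: rhs = 5, matching y values: none (0 points).
  x = 7: rhs = 5, matching y values: none (0 points).
  x = 8: rhs = 1, matching y values: 1, 22 (2 points).
  x = 9: rhs = 22, matching y values: none (0 points).
  x = 10: rhs = 5, matching y values: none (0 points).
  x = 11: rhs = 2, matching y values: 5, 18 (2 points).
  x = 12: rhs = 19, matching y values: none (0 points).
  x = 13: rhs = 16, matching y values: 4, 19 (2 points).
  x = 14: rhs = 22, matching y values: none (0 points).
  x = 15: rhs = 20, matching y values: none (0 points).
  x = 16: rhs = 16, matching y values: 4, 19 (2 points).
  x = 17: rhs = 16, matching y values: 4, 19 (2 points).
  x = 18: rhs = 3, matching y values: 7, 16 (2 points).
  x = 19: rhs = 6, matching y values: 11, 12 (2 points).
  x = 20: rhs = 8, matching y values: 10, 13 (2 points).
  x = 21: rhs = 15, matching y values: none (0 points).
  x = 22: rhs = 10, matching y values: none (0 points).
Total affine count: 22.
Full point count |E(F_23)| = 22 + 1 = 23.
Hasse bound: |23 − (23+1)| = |-1| = 1 ≤ 2√23 ≈ 9.5917 ✓.


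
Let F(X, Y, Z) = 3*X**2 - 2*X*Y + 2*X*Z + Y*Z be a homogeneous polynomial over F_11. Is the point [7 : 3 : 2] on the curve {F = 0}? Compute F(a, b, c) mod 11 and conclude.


F(7,3,2) ≡ 7 (mod 11); P is NOT on the curve.

Evaluate F(7, 3, 2) term-by-term (mod 11).
  3*X**2 ↦ 3·49·1·1 = 147
  -2*X*Y ↦ -2·7·3·1 = -42
  2*X*Z ↦ 2·7·1·2 = 28
  Y*Z ↦ 1·1·3·2 = 6
Sum: F(7, 3, 2) = (147) + (-42) + (28) + (6) = 139.
Reducing mod 11: 139 ≡ 7 (mod 11).
Since F(a, b, c) ≡ 7 ≠ 0 (mod 11), P does NOT lie on the curve.


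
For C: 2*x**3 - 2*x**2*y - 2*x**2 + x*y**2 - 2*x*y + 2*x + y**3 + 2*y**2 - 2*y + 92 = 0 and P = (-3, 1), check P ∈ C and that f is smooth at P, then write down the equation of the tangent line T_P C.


Tangent line at P: 79*x - 13*y + 250 = 0.

Step 1: f(-3, 1) = 0, so P lies on C.
Step 2: partial derivatives
  f_x(x, y) = 6*x**2 - 4*x*y - 4*x + y**2 - 2*y + 2, f_y(x, y) = -2*x**2 + 2*x*y - 2*x + 3*y**2 + 4*y - 2.
  f_x(P) = 79, f_y(P) = -13 (gradient nonzero, so P is smooth).
Step 3: tangent line at P: 79·(x − -3) + -13·(y − 1) = 0.
Expanding: 79*x - 13*y + 250 = 0.


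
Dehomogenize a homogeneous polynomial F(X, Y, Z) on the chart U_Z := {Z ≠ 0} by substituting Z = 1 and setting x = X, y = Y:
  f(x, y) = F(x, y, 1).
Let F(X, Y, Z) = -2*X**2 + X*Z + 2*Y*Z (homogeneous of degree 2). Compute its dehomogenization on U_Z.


f(x, y) = -2*x**2 + x + 2*y

On U_Z we set Z = 1. Each monomial c·X^i·Y^j·Z^k in F becomes c·x^i·y^j·1^k = c·x^i·y^j.
Substituting Z = 1: F(X, Y, 1) = -2*x**2 + x + 2*y.
Note: deg(f) ≤ deg(F) = 2; strict inequality happens when F is divisible by Z (lost terms).


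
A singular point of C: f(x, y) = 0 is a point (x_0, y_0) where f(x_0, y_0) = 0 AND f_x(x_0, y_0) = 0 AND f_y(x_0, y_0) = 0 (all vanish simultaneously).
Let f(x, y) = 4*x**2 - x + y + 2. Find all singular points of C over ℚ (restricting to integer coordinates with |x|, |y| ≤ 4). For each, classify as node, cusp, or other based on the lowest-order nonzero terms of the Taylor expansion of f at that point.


No singular points in the scanned grid; C is smooth there.

Compute partial derivatives:
  f_x = 8*x - 1.
  f_y = 1.
f_y = 1 is a nonzero constant, so f_y never vanishes: no point (x, y) can satisfy f = f_x = f_y = 0. In particular no (x, y) ∈ {−4, ..., 4}² is singular; the curve is smooth.


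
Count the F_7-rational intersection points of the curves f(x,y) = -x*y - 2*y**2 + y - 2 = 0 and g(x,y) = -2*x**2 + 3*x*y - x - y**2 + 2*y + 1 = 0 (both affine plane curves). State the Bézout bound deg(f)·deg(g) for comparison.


Common zeros: ∅; count = 0; Bézout bound = 4.

deg(f) = 2, deg(g) = 2, so Bézout bound = 4.
Scan x ∈ F_7. For each x, list the y ∈ F_7 with f(x, y) ≡ 0 and those with g(x, y) ≡ 0 (mod 7); the common zeros in that column are the intersection.
  x = 0: f ≡ 0 at y ∈ ∅; g ≡ 0 at y ∈ {4, 5}; common: ∅.
  x = 1: f ≡ 0 at y ∈ ∅; g ≡ 0 at y ∈ ∅; common: ∅.
  x = 2: f ≡ 0 at y ∈ ∅; g ≡ 0 at y ∈ {4}; common: ∅.
  x = 3: f ≡ 0 at y ∈ {2, 4}; g ≡ 0 at y ∈ ∅; common: ∅.
  x = 4: f ≡ 0 at y ∈ {1}; g ≡ 0 at y ∈ {0}; common: ∅.
  x = 5: f ≡ 0 at y ∈ {6}; g ≡ 0 at y ∈ ∅; common: ∅.
  x = 6: f ≡ 0 at y ∈ {3, 5}; g ≡ 0 at y ∈ {0, 6}; common: ∅.
Collecting: common zeros = ∅, so the count is 0.
Comparison with the Bézout bound: 0 ≤ 4 = deg(f)·deg(g), as expected for curves with no common component (the affine F_7-count falls short of the bound because intersections may lie at infinity, over extension fields, or carry multiplicity).


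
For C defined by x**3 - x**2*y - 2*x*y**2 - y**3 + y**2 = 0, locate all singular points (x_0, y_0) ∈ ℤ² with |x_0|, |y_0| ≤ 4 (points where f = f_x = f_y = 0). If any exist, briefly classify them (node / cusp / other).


Singular points: {(0, 0)}; classification: cusp.

Compute partial derivatives:
  f_x = 3*x**2 - 2*x*y - 2*y**2.
  f_y = -x**2 - 4*x*y - 3*y**2 + 2*y.
Scan x_0 ∈ {−4, ..., 4}. For each x_0, f_y(x_0, y) is a polynomial in y; find its integer roots y ∈ {−4, ..., 4}, then test f_x and f at those candidates.
  x = -4: f_y(-4, y) = -3*y**2 + 18*y - 16; no integer root y with |y| ≤ 4.
  x = -3: f_y(-3, y) = -3*y**2 + 14*y - 9; no integer root y with |y| ≤ 4.
  x = -2: f_y(-2, y) = -3*y**2 + 10*y - 4; no integer root y with |y| ≤ 4.
  x = -1: f_y(-1, y) = -3*y**2 + 6*y - 1; no integer root y with |y| ≤ 4.
  x = 0: f_y(0, y) = -3*y**2 + 2*y; vanishes at y ∈ {0}. (0, 0): f_x = 0, f = 0 — SINGULAR.
  x = 1: f_y(1, y) = -3*y**2 - 2*y - 1; no integer root y with |y| ≤ 4.
  x = 2: f_y(2, y) = -3*y**2 - 6*y - 4; no integer root y with |y| ≤ 4.
  x = 3: f_y(3, y) = -3*y**2 - 10*y - 9; no integer root y with |y| ≤ 4.
  x = 4: f_y(4, y) = -3*y**2 - 14*y - 16; vanishes at y ∈ {-2}. (4, -2): f_x = 56 ≠ 0.
Only singular point on the grid: (0, 0).
Classify: substitute x = 0 + u, y = 0 + v and expand: f = u**3 - u**2*v - 2*u*v**2 - v**3 + v**2.
No constant or linear terms (consistent with a singular point). Quadratic part: v**2. Cubic part: u**3 - u**2*v - 2*u*v**2 - v**3.
The quadratic part v**2 is a perfect square, so there is a single (double) tangent line v = 0, i.e. y = 0. Restricting the cubic part to that line (v = 0) leaves u**3 ≠ 0, so f is not divisible by v and the branch is v² ≈ -u**3 to lowest order — this is a cusp.
Classification: cusp.


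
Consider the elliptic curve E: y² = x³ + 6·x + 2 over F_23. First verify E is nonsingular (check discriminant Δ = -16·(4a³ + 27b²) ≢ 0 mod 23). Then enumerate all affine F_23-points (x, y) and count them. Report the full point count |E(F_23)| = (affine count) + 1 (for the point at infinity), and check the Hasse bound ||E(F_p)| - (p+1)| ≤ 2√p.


Affine points = {(0, 5), (0, 18), (1, 3), (1, 20), (3, 1), (3, 22), (6, 1), (6, 22), (9, 7), (9, 16), (10, 2), (10, 21), (12, 10), (12, 13), (13, 0), (14, 1), (14, 22), (16, 10), (16, 13), (17, 7), (17, 16), (18, 10), (18, 13), (19, 11), (19, 12), (20, 7), (20, 16), (22, 8), (22, 15)}; affine count = 29; |E(F_23)| = 30.

Discriminant check: Δ ∝ 4a³ + 27b² = 4·6³ + 27·2² = 4·216 + 27·4 ≡ 6 (mod 23). Nonzero ⇒ E is nonsingular.
For each x ∈ F_23, compute rhs = x³ + 6·x + 2 mod 23, then count y ∈ F_23 with y² ≡ rhs.
  x = 0: rhs = 2, matching y values: 5, 18 (2 points).
  x = 1: rhs = 9, matching y values: 3, 20 (2 points).
  x = 2: rhs = 22, matching y values: none (0 points).
  x = 3: rhs = 1, matching y values: 1, 22 (2 points).
  x = 4: rhs = 21, matching y values: none (0 points).
  x = 5: rhs = 19, matching y values: none (0 points).
  x = 6: rhs = 1, matching y values: 1, 22 (2 points).
  x = 7: rhs = 19, matching y values: none (0 points).
  x = 8: rhs = 10, matching y values: none (0 points).
  x = 9: rhs = 3, matching y values: 7, 16 (2 points).
  x = 10: rhs = 4, matching y values: 2, 21 (2 points).
  x = 11: rhs = 19, matching y values: none (0 points).
  x = 12: rhs = 8, matching y values: 10, 13 (2 points).
  x = 13: rhs = 0, matching y values: 0 (1 points).
  x = 14: rhs = 1, matching y values: 1, 22 (2 points).
  x = 15: rhs = 17, matching y values: none (0 points).
  x = 16: rhs = 8, matching y values: 10, 13 (2 points).
  x = 17: rhs = 3, matching y values: 7, 16 (2 points).
  x = 18: rhs = 8, matching y values: 10, 13 (2 points).
  x = 19: rhs = 6, matching y values: 11, 12 (2 points).
  x = 20: rhs = 3, matching y values: 7, 16 (2 points).
  x = 21: rhs = 5, matching y values: none (0 points).
  x = 22: rhs = 18, matching y values: 8, 15 (2 points).
Total affine count: 29.
Full point count |E(F_23)| = 29 + 1 = 30.
Hasse bound: |30 − (23+1)| = |6| = 6 ≤ 2√23 ≈ 9.5917 ✓.


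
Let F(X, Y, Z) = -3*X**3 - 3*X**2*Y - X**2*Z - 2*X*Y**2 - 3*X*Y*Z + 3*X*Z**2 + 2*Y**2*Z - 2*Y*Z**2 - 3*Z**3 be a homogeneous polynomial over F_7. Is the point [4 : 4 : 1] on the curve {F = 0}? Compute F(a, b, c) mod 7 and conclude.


F(4,4,1) ≡ 3 (mod 7); P is NOT on the curve.

Evaluate F(4, 4, 1) term-by-term (mod 7).
  -3*X**3 ↦ -3·64·1·1 = -192
  -3*X**2*Y ↦ -3·16·4·1 = -192
  -X**2*Z ↦ -1·16·1·1 = -16
  -2*X*Y**2 ↦ -2·4·16·1 = -128
  -3*X*Y*Z ↦ -3·4·4·1 = -48
  3*X*Z**2 ↦ 3·4·1·1 = 12
  2*Y**2*Z ↦ 2·1·16·1 = 32
  -2*Y*Z**2 ↦ -2·1·4·1 = -8
  -3*Z**3 ↦ -3·1·1·1 = -3
Sum: F(4, 4, 1) = (-192) + (-192) + (-16) + (-128) + (-48) + (12) + (32) + (-8) + (-3) = -543.
Reducing mod 7: -543 ≡ 3 (mod 7).
Since F(a, b, c) ≡ 3 ≠ 0 (mod 7), P does NOT lie on the curve.
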